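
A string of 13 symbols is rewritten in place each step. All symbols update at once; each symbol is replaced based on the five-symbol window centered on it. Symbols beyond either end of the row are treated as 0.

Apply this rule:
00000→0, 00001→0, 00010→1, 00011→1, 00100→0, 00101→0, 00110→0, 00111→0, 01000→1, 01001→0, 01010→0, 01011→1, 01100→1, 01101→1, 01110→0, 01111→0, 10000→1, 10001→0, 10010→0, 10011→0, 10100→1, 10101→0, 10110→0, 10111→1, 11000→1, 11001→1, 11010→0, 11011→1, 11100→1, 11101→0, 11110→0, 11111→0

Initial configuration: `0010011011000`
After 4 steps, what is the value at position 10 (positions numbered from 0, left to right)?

0100001101110
1011010111011
0101001100101
1001000110001
position 10 holds 0

0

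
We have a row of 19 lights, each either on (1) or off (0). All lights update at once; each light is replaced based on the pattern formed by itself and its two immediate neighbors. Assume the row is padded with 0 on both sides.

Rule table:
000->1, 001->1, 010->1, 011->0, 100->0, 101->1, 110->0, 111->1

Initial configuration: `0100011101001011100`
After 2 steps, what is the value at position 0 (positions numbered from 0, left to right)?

1101101011011101001
0010011100101011011
position 0 holds 0

0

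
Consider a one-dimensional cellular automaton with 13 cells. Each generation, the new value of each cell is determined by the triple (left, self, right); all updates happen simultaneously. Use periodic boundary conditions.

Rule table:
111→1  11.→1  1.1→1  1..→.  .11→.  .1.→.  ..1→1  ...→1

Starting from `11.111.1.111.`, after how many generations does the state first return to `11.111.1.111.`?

.11.111.1.111
1.11.111.1.11
11.11.111.1.1
111.11.111.1.
.111.11.111.1
1.111.11.111.
.1.111.11.111
1.1.111.11.11
11.1.111.11.1
111.1.111.11.
.111.1.111.11
1.111.1.111.1
11.111.1.111.

13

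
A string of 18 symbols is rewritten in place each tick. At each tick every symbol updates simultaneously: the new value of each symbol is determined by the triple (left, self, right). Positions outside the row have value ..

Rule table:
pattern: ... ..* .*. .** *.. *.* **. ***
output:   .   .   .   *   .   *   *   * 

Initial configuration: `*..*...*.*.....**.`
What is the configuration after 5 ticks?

........*......**.
...............**.
...............**.  (fixed point — unchanged through tick 5)

...............**.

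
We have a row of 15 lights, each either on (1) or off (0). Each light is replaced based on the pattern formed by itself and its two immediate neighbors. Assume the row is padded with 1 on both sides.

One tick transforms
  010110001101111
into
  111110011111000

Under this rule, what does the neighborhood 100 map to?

At position 5 the neighborhood is 100; the next row has 0 there.

0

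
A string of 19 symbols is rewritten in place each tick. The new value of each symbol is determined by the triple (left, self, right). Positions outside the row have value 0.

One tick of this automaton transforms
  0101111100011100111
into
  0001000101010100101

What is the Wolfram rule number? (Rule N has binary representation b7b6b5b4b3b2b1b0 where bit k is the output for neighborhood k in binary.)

73

position 4: 111 → 0  (bit 7 = 0)
position 7: 110 → 1  (bit 6 = 1)
position 2: 101 → 0  (bit 5 = 0)
position 8: 100 → 0  (bit 4 = 0)
position 3: 011 → 1  (bit 3 = 1)
position 1: 010 → 0  (bit 2 = 0)
position 0: 001 → 0  (bit 1 = 0)
position 9: 000 → 1  (bit 0 = 1)
bits b7..b0 = 01001001 = 73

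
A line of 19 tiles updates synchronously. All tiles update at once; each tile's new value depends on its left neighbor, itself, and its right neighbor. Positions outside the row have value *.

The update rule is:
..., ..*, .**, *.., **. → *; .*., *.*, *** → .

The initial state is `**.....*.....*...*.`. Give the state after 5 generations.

.******.*****.***..
.*....*.*...*.*.***
..****...***....*..
***..*****.*****.**
..****...*.*...*.*.

..****...*.*...*.*.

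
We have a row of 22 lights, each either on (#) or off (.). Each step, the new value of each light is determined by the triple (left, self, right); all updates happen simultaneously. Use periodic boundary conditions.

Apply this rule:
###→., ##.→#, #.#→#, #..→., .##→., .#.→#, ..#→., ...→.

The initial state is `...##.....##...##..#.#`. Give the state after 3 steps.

....#......#....#....#

step 1: ....#......#....#..###
step 2: ....#......#....#....#
step 3: ....#......#....#....#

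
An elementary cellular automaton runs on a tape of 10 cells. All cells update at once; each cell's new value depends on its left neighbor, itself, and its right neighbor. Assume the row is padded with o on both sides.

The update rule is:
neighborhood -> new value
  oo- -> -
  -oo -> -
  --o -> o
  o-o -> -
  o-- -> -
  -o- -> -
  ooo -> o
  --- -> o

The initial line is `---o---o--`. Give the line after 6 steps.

step 1: -oo--oo--o
step 2: ----o---o-
step 3: -ooo--oo--
step 4: --o--o---o
step 5: -o--o--oo-
step 6: ---o--o---

---o--o---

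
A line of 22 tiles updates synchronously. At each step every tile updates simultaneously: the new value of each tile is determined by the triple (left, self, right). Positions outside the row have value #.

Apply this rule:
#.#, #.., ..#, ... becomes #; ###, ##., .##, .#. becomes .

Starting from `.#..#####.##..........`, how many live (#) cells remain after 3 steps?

14

step 1: #.##.....#..##########
step 2: .#..#####.##..........  (repeats step 0; period 2)
step 3: #.##.....#..##########
count of #: 14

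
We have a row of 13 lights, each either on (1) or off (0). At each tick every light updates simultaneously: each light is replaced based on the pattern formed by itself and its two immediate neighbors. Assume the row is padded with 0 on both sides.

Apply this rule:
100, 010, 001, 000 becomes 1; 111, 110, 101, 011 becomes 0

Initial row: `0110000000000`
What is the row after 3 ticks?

0001111111111

tick 1: 1001111111111
tick 2: 1110000000000
tick 3: 0001111111111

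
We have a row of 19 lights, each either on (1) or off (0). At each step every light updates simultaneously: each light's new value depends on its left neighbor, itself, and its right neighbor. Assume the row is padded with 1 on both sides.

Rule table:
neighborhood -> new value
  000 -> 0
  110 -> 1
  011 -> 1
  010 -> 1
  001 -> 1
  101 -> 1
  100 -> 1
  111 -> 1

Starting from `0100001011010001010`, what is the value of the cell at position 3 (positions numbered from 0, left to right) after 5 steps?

1

1110011111111011111
1111111111111111111
1111111111111111111  (fixed point — unchanged through step 5)
position 3 holds 1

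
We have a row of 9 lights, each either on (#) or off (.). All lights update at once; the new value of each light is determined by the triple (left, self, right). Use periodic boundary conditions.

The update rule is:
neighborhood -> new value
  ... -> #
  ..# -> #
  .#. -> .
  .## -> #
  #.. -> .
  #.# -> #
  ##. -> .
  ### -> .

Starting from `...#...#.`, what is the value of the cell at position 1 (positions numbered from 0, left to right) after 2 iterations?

###..##..
#...##..#
position 1 holds .

.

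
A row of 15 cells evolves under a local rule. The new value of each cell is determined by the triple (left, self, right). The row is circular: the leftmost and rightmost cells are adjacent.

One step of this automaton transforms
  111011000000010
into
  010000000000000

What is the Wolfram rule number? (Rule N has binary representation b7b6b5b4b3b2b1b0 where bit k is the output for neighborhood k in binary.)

128

position 1: 111 → 1  (bit 7 = 1)
position 2: 110 → 0  (bit 6 = 0)
position 3: 101 → 0  (bit 5 = 0)
position 6: 100 → 0  (bit 4 = 0)
position 0: 011 → 0  (bit 3 = 0)
position 13: 010 → 0  (bit 2 = 0)
position 12: 001 → 0  (bit 1 = 0)
position 7: 000 → 0  (bit 0 = 0)
bits b7..b0 = 10000000 = 128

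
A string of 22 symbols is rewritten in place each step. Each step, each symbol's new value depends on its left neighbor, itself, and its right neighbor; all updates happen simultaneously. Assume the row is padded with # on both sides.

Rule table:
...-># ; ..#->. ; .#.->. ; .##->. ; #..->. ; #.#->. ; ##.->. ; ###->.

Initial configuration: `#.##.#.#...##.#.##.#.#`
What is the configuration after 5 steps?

step 1: .........#............
step 2: .#######...##########.
step 3: .........#............  (repeats step 1; period 2)
step 5: .........#............

.........#............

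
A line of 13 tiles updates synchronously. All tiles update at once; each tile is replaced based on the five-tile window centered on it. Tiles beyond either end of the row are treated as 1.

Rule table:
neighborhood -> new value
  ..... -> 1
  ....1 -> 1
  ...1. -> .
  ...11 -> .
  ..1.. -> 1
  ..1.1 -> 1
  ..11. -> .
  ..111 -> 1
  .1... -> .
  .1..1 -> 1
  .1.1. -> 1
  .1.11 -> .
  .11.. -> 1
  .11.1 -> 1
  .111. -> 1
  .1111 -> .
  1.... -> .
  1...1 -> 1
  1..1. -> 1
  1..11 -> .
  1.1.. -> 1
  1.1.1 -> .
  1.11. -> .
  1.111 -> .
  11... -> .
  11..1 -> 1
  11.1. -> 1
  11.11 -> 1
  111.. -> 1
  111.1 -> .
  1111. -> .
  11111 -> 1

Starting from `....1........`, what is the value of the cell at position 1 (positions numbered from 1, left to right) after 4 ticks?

tick 1: ..1.1..11111.
tick 2: 111111.1.1..1
tick 3: 1111..1.111.1
tick 4: 11.1111..1.1.
position 1 holds 1

1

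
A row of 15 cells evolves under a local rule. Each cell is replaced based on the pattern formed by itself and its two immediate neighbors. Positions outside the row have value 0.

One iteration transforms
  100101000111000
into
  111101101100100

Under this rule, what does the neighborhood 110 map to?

0

At position 11 the neighborhood is 110; the next row has 0 there.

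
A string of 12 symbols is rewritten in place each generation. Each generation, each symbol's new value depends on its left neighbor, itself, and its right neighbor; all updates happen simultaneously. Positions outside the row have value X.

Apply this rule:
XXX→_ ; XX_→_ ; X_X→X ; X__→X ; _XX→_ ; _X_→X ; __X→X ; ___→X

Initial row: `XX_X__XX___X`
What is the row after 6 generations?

XX____XX___X

__XXXX__XXX_
XX____XX___X
__XXXX__XXX_  (repeats generation 1; period 2)
generation 6: XX____XX___X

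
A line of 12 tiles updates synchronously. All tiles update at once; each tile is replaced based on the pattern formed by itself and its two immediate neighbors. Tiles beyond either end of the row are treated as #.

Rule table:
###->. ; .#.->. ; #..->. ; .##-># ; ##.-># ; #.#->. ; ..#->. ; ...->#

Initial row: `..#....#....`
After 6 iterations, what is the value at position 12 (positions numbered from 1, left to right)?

iteration 1: ....##...##.
iteration 2: .##.##.#.##.
iteration 3: .##.##...##.
iteration 4: .##.##.#.##.  (repeats iteration 2; period 2)
iteration 6: .##.##.#.##.
position 12 holds .

.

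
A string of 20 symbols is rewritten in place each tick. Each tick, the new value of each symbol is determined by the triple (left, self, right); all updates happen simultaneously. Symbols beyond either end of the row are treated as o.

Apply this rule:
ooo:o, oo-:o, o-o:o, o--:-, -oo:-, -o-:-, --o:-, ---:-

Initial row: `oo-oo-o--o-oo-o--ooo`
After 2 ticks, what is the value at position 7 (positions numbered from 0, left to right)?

-

ooo-oo----o-oo----oo
oooo-o-----o-o-----o
position 7 holds -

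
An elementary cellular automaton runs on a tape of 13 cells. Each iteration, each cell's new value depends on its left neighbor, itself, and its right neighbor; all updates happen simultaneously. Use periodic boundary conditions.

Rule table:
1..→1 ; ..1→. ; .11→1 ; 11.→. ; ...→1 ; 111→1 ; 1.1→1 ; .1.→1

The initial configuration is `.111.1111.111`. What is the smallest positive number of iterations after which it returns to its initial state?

13

iteration 1: 111.1111.111.
iteration 2: 11.1111.111.1
iteration 3: 1.1111.111.11
iteration 4: .1111.111.111
iteration 5: 1111.111.111.
iteration 6: 111.111.111.1
iteration 7: 11.111.111.11
iteration 8: 1.111.111.111
iteration 9: .111.111.1111
iteration 10: 111.111.1111.
iteration 11: 11.111.1111.1
iteration 12: 1.111.1111.11
iteration 13: .111.1111.111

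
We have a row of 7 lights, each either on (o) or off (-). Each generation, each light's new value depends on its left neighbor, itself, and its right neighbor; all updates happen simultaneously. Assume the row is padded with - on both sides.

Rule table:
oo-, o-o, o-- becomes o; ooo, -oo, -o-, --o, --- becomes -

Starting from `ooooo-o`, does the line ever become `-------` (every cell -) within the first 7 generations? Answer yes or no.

----oo-
-----oo
------o
-------
all cells are - at generation 4

yes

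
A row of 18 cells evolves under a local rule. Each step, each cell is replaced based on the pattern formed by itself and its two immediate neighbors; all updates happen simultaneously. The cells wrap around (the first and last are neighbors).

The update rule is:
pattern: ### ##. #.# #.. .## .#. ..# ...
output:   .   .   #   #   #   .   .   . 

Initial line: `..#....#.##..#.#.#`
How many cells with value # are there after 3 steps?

step 1: #..#....##.#..#.#.
step 2: .#..#...#.#.#..#.#
step 3: #.#..#...#.#.#..#.
count of #: 7

7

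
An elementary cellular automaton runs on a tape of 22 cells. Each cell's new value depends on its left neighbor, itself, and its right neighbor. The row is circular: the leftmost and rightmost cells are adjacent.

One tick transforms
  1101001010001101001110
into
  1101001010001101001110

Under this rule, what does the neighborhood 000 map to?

0

At position 10 the neighborhood is 000; the next row has 0 there.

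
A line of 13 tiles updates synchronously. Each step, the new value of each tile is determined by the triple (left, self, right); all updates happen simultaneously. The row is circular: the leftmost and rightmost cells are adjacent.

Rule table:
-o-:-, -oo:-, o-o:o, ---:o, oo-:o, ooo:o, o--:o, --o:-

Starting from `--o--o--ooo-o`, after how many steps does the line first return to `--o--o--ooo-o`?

13

o--o--o--ooo-
-o--o--o--ooo
o-o--o--o--oo
oo-o--o--o--o
ooo-o--o--o--
-ooo-o--o--o-
--ooo-o--o--o
o--ooo-o--o--
-o--ooo-o--o-
--o--ooo-o--o
o--o--ooo-o--
-o--o--ooo-o-
--o--o--ooo-o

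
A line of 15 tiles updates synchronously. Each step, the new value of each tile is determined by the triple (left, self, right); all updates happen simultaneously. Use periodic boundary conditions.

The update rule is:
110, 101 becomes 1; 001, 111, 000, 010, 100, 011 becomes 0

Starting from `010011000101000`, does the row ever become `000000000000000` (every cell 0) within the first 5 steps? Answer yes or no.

yes

step 1: 000001000010000
step 2: 000000000000000
all cells are 0 at step 2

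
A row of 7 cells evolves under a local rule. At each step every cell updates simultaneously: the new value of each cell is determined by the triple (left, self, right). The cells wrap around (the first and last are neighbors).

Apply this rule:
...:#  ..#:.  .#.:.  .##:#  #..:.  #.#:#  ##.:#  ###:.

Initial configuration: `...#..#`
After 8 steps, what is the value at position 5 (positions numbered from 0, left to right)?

#

step 1: .#.....
step 2: ...####
step 3: .#.#..#
step 4: #.#....
step 5: .#..##.
step 6: ....##.
step 7: ###.##.
step 8: #.#####
position 5 holds #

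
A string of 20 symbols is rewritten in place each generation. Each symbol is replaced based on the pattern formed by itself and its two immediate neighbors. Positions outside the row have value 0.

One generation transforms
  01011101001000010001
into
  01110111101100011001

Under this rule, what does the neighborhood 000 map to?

0

At position 12 the neighborhood is 000; the next row has 0 there.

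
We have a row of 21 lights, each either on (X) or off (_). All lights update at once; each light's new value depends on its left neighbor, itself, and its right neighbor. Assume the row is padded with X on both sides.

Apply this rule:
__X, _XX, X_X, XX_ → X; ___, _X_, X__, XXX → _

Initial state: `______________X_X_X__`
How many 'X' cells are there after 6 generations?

7

_____________X_X_X__X
____________X_X_X__XX
___________X_X_X__XX_
__________X_X_X__XXXX
_________X_X_X__XX___
________X_X_X__XXX__X
count of X: 7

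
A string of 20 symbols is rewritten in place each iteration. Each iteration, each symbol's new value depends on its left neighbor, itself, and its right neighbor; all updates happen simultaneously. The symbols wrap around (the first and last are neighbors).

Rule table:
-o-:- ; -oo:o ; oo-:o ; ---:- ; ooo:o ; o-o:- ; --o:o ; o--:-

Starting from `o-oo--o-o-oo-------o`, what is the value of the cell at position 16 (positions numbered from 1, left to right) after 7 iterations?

o-oo-o----oo------oo
o-oo-----ooo-----ooo
o-oo----oooo----oooo
o-oo---ooooo---ooooo
o-oo--oooooo--oooooo
o-oo-ooooooo-ooooooo
o-oo-ooooooo-ooooooo
position 16 holds o

o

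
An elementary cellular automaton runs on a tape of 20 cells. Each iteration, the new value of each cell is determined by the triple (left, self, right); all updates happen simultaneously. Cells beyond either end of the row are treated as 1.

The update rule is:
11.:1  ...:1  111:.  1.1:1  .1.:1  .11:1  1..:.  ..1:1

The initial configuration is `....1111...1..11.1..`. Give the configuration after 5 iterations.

.1111..1.111.11111.1
11..1.1111.111...111
.1.1111..111.1.111..
1111..1.11.11111.1.1
...1.1111111...11111

...1.1111111...11111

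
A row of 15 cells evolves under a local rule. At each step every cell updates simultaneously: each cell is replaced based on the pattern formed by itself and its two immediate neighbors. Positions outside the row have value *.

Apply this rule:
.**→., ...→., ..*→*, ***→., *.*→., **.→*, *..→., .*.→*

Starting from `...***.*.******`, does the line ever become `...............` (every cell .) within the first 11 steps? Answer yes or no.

no

..*..*.*.......
.**.**.*......*
..*..*.*.....*.
.**.**.*....**.
..*..*.*...*.*.
.**.**.*..**.*.
..*..*.*.*.*.*.
.**.**.*.*.*.*.
..*..*.*.*.*.*.  (repeats step 7; period 2)
step 11: ..*..*.*.*.*.*.
step 11 is ..*..*.*.*.*.*., still not uniform .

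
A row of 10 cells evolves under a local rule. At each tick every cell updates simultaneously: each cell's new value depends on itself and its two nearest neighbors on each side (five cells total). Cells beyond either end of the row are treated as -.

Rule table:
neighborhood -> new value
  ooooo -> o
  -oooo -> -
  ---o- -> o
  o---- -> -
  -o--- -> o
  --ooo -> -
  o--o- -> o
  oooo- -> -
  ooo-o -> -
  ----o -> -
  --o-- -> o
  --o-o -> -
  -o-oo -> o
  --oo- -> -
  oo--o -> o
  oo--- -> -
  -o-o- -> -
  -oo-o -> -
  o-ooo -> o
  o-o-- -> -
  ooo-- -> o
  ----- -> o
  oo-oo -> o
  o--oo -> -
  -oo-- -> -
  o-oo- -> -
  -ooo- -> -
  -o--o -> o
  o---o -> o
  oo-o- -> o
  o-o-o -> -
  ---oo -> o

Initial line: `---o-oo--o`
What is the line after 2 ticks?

o-o-o--ooo
-----o---o

-----o---o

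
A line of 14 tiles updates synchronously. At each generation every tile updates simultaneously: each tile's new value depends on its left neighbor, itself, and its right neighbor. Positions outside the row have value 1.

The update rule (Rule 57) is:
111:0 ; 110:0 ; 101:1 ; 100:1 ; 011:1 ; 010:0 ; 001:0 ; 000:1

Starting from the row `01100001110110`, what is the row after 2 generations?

00110010101011

generation 1: 11011101001101
generation 2: 00110010101011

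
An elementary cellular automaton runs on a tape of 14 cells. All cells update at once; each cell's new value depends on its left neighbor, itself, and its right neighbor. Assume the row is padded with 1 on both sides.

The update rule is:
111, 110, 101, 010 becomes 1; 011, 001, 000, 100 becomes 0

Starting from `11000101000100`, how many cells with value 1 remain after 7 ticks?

4

11000111000100
11000011000100
11000001000100
11000001000100  (fixed point — unchanged through tick 7)
count of 1: 4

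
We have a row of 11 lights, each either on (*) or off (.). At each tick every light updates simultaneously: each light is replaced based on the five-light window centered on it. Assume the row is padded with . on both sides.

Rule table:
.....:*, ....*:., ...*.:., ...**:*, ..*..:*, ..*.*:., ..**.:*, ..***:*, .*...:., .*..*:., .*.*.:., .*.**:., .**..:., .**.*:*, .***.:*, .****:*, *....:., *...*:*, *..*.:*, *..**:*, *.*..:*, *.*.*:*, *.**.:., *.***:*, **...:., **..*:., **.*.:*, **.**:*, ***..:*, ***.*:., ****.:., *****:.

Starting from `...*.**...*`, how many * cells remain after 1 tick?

3

tick 1: *.......*.*
count of *: 3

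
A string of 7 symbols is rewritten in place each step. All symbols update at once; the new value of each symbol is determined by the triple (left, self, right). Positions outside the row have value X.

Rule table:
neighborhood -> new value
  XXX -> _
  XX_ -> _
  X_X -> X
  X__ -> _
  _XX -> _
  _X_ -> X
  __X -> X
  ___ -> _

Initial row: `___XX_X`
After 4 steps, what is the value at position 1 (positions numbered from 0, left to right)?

_

__X__X_
_XX_XXX
X__X___
__XX__X
position 1 holds _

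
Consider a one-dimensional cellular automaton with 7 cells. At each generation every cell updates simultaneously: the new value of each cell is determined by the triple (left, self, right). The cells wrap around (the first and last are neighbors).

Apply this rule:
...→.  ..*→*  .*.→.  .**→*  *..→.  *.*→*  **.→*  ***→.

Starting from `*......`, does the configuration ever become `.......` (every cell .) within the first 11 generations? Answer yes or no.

......*
.....*.
....*..
...*...
..*....
.*.....
*......  (repeats generation 0; period 7)
generation 11: ...*...
generation 11 is ...*..., still not uniform .

no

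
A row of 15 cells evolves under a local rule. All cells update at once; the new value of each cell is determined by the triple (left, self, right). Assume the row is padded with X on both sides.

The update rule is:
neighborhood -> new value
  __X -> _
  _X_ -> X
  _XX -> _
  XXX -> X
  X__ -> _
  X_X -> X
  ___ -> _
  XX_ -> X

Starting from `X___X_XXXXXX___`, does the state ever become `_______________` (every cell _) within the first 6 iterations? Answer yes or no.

X___XX_XXXXX___
X____XX_XXXX___
X_____XX_XXX___
X______XX_XX___
X_______XX_X___
X________XXX___
iteration 6 is X________XXX___, still not uniform _

no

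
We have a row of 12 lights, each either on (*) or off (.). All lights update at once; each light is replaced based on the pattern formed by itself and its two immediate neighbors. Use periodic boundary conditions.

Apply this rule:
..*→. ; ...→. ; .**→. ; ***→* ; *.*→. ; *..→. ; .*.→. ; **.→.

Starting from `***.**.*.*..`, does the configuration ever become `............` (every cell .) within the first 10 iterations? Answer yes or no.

iteration 1: .*..........
iteration 2: ............
all cells are . at iteration 2

yes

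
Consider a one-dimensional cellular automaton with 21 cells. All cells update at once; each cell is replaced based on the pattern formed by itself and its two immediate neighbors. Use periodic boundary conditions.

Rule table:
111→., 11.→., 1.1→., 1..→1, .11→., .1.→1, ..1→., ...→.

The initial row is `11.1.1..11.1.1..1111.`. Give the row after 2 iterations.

...1...1...1...1.....

...1.11....1.11......
...1...1...1...1.....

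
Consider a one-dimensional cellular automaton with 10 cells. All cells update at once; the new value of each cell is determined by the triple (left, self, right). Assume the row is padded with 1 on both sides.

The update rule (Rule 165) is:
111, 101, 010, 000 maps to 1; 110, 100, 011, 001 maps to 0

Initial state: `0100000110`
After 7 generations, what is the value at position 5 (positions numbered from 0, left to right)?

0

1101110001
1010100100
0111100100
1011000100
0100010100
1101011100
1011101000
position 5 holds 0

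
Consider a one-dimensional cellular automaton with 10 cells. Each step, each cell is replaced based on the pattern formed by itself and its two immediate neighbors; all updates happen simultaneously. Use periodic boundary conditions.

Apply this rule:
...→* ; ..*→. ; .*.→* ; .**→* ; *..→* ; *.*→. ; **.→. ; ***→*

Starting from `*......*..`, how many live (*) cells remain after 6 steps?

******.**.
*****..*..
****.*.**.
***..*.*..
**.*.*.**.
*..*.*.*..
count of *: 4

4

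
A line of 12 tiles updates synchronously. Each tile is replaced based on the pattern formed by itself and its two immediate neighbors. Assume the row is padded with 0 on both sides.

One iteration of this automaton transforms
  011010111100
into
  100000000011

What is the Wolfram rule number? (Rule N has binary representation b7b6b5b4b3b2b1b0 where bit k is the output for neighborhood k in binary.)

position 7: 111 → 0  (bit 7 = 0)
position 2: 110 → 0  (bit 6 = 0)
position 3: 101 → 0  (bit 5 = 0)
position 10: 100 → 1  (bit 4 = 1)
position 1: 011 → 0  (bit 3 = 0)
position 4: 010 → 0  (bit 2 = 0)
position 0: 001 → 1  (bit 1 = 1)
position 11: 000 → 1  (bit 0 = 1)
bits b7..b0 = 00010011 = 19

19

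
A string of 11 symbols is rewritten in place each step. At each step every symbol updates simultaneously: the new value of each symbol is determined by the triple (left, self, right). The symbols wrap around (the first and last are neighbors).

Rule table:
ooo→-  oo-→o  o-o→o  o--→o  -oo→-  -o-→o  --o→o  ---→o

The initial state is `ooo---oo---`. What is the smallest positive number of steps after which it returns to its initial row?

--oooo-oooo
oo---oo---o
-oooo-oooo-
o---oo---oo
oooo-oooo--
---oo---ooo
ooo-oooo--o
--oo---ooo-
oo-oooo--oo
-oo---ooo--
o-oooo--ooo
oo---ooo---
-oooo--oooo
o---ooo---o
oooo--oooo-
---ooo---oo
ooo--oooo-o
--ooo---oo-
oo--oooo-oo
-ooo---oo--
o--oooo-ooo
ooo---oo---

22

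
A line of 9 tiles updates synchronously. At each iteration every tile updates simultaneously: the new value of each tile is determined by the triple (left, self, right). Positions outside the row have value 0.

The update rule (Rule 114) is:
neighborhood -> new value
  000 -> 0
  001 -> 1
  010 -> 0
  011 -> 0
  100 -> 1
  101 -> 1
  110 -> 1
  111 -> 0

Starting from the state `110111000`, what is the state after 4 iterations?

011001100
101110110
010011011
101101101

101101101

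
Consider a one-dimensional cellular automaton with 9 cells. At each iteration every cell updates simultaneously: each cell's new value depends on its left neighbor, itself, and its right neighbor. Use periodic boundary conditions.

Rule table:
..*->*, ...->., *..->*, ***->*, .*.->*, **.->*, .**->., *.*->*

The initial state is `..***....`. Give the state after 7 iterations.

****.***.

iteration 1: .*.***...
iteration 2: ***.***..
iteration 3: .***.****
iteration 4: *.***.***
iteration 5: **.***.**
iteration 6: ***.***.*
iteration 7: ****.***.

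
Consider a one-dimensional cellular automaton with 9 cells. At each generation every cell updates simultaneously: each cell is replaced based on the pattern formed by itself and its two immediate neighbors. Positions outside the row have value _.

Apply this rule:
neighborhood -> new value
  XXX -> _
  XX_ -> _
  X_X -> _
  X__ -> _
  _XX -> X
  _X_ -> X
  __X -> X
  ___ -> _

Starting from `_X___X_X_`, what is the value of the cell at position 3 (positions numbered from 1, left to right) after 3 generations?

X

XX__XX_X_
X__XX__X_
X_XX__XX_
position 3 holds X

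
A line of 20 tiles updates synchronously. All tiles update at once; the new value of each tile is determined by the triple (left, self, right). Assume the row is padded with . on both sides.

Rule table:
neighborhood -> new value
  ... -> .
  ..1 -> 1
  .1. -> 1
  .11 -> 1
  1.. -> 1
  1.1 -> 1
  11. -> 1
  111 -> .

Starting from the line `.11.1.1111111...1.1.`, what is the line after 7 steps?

1.11...1111111111111

step 1: 1111111.....11.11111
step 2: 1.....11...11111...1
step 3: 11...1111.11...11.11
step 4: 111.11..11111.111111
step 5: 1.1111111...111....1
step 6: 111.....11.11.11..11
step 7: 1.11...1111111111111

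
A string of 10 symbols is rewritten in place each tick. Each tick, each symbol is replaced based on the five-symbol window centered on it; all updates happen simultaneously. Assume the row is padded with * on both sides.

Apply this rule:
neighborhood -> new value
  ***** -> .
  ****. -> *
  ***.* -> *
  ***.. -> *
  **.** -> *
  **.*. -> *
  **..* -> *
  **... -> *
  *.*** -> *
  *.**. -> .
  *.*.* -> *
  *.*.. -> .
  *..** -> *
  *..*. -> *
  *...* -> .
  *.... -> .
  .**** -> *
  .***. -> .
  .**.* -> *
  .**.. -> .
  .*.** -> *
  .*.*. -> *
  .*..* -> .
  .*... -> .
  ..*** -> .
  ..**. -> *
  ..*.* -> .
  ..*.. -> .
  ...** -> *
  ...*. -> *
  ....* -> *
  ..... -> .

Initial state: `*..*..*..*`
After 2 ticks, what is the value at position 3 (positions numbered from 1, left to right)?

tick 1: ***..*..*.
tick 2: .****..*.*
position 3 holds *

*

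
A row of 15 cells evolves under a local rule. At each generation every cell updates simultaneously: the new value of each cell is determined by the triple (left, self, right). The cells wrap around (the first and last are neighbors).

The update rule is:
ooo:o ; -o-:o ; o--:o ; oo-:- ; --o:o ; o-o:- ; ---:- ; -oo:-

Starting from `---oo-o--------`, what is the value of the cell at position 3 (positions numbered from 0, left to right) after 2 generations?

--o---oo-------
-ooo-o--o------
position 3 holds o

o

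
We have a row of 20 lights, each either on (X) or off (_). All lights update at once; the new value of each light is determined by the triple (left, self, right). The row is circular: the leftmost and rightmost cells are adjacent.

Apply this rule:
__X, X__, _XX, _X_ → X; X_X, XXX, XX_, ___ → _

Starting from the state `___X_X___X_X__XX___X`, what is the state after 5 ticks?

XXX_________XX__XXXX

tick 1: X_XX_XX_XX_XXXX_X_XX
tick 2: __X__X__X__X____X_X_
tick 3: _XXXXXXXXXXXX__XX_XX
tick 4: _X___________XXX__X_
tick 5: XXX_________XX__XXXX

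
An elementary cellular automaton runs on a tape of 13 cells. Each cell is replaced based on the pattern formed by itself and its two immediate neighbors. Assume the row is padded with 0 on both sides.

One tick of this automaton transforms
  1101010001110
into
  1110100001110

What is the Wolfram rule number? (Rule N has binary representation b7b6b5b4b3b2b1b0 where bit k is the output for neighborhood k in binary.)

232

position 10: 111 → 1  (bit 7 = 1)
position 1: 110 → 1  (bit 6 = 1)
position 2: 101 → 1  (bit 5 = 1)
position 6: 100 → 0  (bit 4 = 0)
position 0: 011 → 1  (bit 3 = 1)
position 3: 010 → 0  (bit 2 = 0)
position 8: 001 → 0  (bit 1 = 0)
position 7: 000 → 0  (bit 0 = 0)
bits b7..b0 = 11101000 = 232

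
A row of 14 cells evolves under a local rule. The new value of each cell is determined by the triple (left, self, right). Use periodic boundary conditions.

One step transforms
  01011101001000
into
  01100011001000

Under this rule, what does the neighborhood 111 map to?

0

At position 4 the neighborhood is 111; the next row has 0 there.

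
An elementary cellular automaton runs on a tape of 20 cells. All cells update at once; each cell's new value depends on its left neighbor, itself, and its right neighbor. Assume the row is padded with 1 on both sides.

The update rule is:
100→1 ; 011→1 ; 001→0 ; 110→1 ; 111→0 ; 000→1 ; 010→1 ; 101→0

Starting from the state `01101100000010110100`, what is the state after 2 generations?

01101000001010110110

01101111111010110110
01101000001010110110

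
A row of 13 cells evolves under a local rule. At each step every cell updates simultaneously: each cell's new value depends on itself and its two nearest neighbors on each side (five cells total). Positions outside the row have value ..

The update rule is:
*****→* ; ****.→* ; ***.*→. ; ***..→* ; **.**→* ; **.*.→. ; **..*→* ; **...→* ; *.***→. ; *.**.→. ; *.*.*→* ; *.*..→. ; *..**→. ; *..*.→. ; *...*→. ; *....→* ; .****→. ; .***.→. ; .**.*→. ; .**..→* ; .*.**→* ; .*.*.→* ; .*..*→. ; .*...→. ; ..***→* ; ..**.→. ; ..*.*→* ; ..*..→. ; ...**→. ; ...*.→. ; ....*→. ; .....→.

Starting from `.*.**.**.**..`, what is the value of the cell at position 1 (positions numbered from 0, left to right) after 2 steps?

.

.**..*..*.***
..**....**..*
position 1 holds .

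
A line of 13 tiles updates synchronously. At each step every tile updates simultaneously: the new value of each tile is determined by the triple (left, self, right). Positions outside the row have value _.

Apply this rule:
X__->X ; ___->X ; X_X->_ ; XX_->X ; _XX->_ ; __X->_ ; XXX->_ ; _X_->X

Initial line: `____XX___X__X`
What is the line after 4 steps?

XX___X__X_X_X

XXX__XXX_XX_X
__XX___X__X_X
X__XXX_XX_X_X
XX___X__X_X_X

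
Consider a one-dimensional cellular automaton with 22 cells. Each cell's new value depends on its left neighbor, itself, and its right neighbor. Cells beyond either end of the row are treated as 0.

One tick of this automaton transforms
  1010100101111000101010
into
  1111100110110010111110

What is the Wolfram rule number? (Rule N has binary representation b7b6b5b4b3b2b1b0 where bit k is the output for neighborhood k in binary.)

165

position 10: 111 → 1  (bit 7 = 1)
position 12: 110 → 0  (bit 6 = 0)
position 1: 101 → 1  (bit 5 = 1)
position 5: 100 → 0  (bit 4 = 0)
position 9: 011 → 0  (bit 3 = 0)
position 0: 010 → 1  (bit 2 = 1)
position 6: 001 → 0  (bit 1 = 0)
position 14: 000 → 1  (bit 0 = 1)
bits b7..b0 = 10100101 = 165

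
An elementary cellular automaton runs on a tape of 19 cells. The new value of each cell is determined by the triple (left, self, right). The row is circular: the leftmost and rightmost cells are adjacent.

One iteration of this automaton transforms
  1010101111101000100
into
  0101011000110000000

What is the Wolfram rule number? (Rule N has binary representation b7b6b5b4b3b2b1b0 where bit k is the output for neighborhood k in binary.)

position 7: 111 → 0  (bit 7 = 0)
position 10: 110 → 1  (bit 6 = 1)
position 1: 101 → 1  (bit 5 = 1)
position 13: 100 → 0  (bit 4 = 0)
position 6: 011 → 1  (bit 3 = 1)
position 0: 010 → 0  (bit 2 = 0)
position 15: 001 → 0  (bit 1 = 0)
position 14: 000 → 0  (bit 0 = 0)
bits b7..b0 = 01101000 = 104

104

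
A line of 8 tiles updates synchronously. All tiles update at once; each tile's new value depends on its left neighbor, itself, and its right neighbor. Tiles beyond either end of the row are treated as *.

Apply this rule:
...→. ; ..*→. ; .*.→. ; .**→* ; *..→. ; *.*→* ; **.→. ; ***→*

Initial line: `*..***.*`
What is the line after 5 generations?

...**.**
...*.***
....****
....****  (fixed point — unchanged through generation 5)

....****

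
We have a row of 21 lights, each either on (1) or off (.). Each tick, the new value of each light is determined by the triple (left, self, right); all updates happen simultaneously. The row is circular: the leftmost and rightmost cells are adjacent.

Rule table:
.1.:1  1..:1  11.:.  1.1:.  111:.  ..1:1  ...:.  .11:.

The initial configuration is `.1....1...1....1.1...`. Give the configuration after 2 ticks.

111..111.111..11.11..
...11.......11.....11

...11.......11.....11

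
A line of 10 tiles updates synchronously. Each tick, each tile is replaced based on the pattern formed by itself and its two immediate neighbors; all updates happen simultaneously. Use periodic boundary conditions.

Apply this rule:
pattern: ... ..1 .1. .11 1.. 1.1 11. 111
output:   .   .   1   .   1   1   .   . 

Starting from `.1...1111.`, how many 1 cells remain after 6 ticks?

3

tick 1: .11......1
tick 2: 1..1.....1
tick 3: .1.11.....
tick 4: .11..1....
tick 5: ...1.11...
tick 6: ...11..1..
count of 1: 3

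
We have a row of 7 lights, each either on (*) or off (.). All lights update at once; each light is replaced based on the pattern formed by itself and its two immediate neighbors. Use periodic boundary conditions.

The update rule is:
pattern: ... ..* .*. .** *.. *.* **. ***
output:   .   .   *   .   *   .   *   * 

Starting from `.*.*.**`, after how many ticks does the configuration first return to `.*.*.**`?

14

.*.*..*
.*.**.*
.*..*.*
.**.*.*
..*.*.*
*.*.*.*
*.*.*..
*.*.**.
*.*..*.
*.**.*.
*..*.*.
**.*.*.
.*.*.*.
.*.*.**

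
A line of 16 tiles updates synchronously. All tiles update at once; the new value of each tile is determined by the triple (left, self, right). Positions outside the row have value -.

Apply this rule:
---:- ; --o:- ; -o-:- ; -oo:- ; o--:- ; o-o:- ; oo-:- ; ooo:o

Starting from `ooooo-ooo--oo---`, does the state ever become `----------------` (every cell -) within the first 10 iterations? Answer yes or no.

-ooo---o--------
--o-------------
----------------
all cells are - at iteration 3

yes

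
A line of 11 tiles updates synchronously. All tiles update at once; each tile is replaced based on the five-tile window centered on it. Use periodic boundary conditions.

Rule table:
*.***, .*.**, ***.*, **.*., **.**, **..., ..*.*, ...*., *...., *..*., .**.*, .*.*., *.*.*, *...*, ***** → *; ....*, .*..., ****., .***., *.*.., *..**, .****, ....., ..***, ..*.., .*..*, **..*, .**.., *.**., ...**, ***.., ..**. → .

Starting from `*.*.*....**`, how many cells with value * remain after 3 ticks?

****..*....
.....*..*..
....*..*..*
count of *: 3

3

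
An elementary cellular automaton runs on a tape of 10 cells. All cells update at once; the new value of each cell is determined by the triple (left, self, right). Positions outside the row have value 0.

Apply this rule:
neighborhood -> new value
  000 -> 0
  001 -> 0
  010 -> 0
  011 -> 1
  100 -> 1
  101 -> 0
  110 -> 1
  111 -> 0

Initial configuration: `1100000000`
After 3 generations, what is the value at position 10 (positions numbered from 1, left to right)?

0

1110000000
1011000000
0011100000
position 10 holds 0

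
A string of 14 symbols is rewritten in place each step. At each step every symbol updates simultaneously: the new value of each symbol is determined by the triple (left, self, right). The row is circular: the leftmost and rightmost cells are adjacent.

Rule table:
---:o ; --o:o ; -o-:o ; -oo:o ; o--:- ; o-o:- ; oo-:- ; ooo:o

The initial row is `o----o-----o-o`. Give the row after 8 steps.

-oooo--oo--oo-

step 1: --oooo-ooooo-o
step 2: -oooo--oooo--o
step 3: -ooo--oooo--oo
step 4: -oo--oooo--oo-
step 5: oo--oooo--oo--
step 6: o--oooo--oo--o
step 7: --oooo--oo--oo
step 8: -oooo--oo--oo-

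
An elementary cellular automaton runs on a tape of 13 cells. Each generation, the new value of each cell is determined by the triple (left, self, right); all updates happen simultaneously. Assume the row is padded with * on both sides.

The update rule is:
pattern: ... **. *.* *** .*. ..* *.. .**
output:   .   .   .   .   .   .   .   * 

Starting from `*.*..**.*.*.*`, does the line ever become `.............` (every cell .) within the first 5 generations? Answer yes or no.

.....*......*
............*
............*  (fixed point — unchanged through generation 5)
generation 5 is ............*, still not uniform .

no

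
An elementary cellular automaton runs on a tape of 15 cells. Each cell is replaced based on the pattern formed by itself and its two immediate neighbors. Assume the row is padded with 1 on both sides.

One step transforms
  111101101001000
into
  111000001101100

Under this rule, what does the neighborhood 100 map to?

At position 9 the neighborhood is 100; the next row has 1 there.

1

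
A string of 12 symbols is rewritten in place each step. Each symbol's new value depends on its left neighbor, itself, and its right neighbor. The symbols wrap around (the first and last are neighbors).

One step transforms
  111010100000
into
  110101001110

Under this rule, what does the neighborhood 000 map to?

1

At position 8 the neighborhood is 000; the next row has 1 there.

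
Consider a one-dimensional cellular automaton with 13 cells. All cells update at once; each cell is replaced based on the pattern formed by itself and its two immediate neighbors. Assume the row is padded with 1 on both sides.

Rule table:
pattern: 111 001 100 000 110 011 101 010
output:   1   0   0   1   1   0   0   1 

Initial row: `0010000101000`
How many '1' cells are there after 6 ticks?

5

0010110101010
0010010101010
0010010101010  (fixed point — unchanged through tick 6)
count of 1: 5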